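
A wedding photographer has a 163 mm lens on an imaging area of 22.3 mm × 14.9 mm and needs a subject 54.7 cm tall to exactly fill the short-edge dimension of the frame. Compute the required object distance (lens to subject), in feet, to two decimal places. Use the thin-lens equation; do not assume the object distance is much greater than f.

W: 54.7 cm = 547 mm.
Magnification m = h/W = dᵢ/dₒ; combined with 1/f = 1/dₒ + 1/dᵢ this gives dₒ = f·(1 + W/h).
dₒ = 163 mm × (1 + 547/14.9) = 163 × 37.7114 ≈ 6146.960 mm = 6146.960/304.8 ft = 20.1672 ft.

20.17 ft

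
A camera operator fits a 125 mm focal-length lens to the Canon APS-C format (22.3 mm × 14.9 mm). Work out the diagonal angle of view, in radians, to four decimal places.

0.2137 rad

Sensor diagonal = √(22.3² + 14.9²) = √719.3000 ≈ 26.8198 mm.
Angle of view α = 2·arctan(d/2f) with d = 26.8198 mm and f = 125 mm.
d/2f = 0.10728; arctan(0.10728) ≈ 0.1069 rad, so α ≈ 0.2137 rad.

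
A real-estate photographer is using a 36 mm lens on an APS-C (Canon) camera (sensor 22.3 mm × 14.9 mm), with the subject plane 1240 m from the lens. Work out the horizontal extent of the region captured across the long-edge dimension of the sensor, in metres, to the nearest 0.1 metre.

dₒ: 1240 m = 1.24e+06 mm.
Similar triangles through the lens centre give W/dₒ = w/dᵢ; with 1/f = 1/dₒ + 1/dᵢ this gives W = w·(dₒ − f)/f.
W = 22.3 mm × (1.24e+06 − 36) / 36 = 22.3 × 34443.4444 ≈ 768088.811 mm = 768.089 m.

768.1 m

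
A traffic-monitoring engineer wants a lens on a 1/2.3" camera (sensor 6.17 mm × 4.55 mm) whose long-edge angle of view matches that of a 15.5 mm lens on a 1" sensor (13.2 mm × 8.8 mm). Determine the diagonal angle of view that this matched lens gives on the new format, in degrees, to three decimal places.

55.764°

Equal long-edge AOV ⇒ f₂ = f₁ · 6.17/13.2 = 15.5 × 0.46742 ≈ 7.2451 mm.
Sensor diagonal = √(6.17² + 4.55²) = √58.7714 ≈ 7.6663 mm.
Diagonal AOV on the new format = 2·arctan(7.6663 / (2 × 7.2451)) = 2·arctan(0.52907) ≈ 55.7636°.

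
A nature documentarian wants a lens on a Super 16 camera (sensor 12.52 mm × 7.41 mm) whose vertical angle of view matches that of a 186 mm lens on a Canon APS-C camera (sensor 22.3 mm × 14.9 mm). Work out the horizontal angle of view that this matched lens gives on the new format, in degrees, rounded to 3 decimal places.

Equal vertical AOV ⇒ f₂ = f₁ · 7.41/14.9 = 186 × 0.49732 ≈ 92.5007 mm.
Horizontal AOV on the new format = 2·arctan(12.52 / (2 × 92.5007)) = 2·arctan(0.06768) ≈ 7.7432°.

7.743°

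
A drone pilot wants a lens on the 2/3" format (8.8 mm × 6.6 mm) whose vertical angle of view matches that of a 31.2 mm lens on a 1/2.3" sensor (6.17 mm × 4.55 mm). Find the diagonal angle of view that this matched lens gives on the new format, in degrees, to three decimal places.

13.858°

Equal vertical AOV ⇒ f₂ = f₁ · 6.6/4.55 = 31.2 × 1.45055 ≈ 45.2571 mm.
Sensor diagonal = √(8.8² + 6.6²) = √121.0000 ≈ 11.0000 mm.
Diagonal AOV on the new format = 2·arctan(11.0000 / (2 × 45.2571)) = 2·arctan(0.12153) ≈ 13.8581°.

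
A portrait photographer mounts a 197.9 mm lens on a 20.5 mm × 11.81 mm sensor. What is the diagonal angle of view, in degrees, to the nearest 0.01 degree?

6.84°

Sensor diagonal = √(20.5² + 11.81²) = √559.7261 ≈ 23.6585 mm.
Angle of view α = 2·arctan(d/2f) with d = 23.6585 mm and f = 197.9 mm.
d/2f = 0.05977; arctan(0.05977) ≈ 3.4207°, so α ≈ 6.8415°.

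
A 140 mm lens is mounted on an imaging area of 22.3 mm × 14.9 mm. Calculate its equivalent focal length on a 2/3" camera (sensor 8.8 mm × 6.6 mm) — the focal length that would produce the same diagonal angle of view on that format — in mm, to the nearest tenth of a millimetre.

57.4 mm

Sensor diagonal = √(22.3² + 14.9²) = √719.3000 ≈ 26.8198 mm.
Sensor diagonal = √(8.8² + 6.6²) = √121.0000 ≈ 11.0000 mm.
Equal angle of view means equal diagonal/f ratio, so f₂ = f₁ · (diagonal₂/diagonal₁) = 140 × 11.0000/26.8198.
f₂ = 140 × 0.41015 ≈ 57.420 mm.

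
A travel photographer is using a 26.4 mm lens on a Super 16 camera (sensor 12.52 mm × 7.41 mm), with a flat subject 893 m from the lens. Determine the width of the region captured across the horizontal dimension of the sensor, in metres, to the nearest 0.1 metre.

423.5 m

dₒ: 893 m = 893000 mm.
Similar triangles through the lens centre give W/dₒ = w/dᵢ; with 1/f = 1/dₒ + 1/dᵢ this gives W = w·(dₒ − f)/f.
W = 12.52 mm × (893000 − 26.4) / 26.4 = 12.52 × 33824.7576 ≈ 423485.965 mm = 423.486 m.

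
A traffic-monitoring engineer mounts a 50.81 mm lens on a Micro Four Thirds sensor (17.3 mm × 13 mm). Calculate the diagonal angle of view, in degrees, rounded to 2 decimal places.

24.04°

Sensor diagonal = √(17.3² + 13²) = √468.2900 ≈ 21.6400 mm.
Angle of view α = 2·arctan(d/2f) with d = 21.6400 mm and f = 50.81 mm.
d/2f = 0.21295; arctan(0.21295) ≈ 12.0216°, so α ≈ 24.0432°.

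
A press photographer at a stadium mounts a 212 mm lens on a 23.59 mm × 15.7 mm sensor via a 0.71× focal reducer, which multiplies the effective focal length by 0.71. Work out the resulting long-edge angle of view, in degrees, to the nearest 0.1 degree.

9.0°

Effective focal length f = 212 × 0.71 = 150.52 mm.
α = 2·arctan(23.59 / (2 × 150.52)) = 2·arctan(0.07836) ≈ 8.9613°.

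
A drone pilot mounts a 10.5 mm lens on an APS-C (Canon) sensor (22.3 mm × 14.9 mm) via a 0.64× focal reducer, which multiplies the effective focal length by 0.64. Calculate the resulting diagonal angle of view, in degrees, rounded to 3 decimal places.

Effective focal length f = 10.5 × 0.64 = 6.72 mm.
Sensor diagonal = √(22.3² + 14.9²) = √719.3000 ≈ 26.8198 mm.
α = 2·arctan(26.820 / (2 × 6.72)) = 2·arctan(1.99552) ≈ 126.7670°.

126.767°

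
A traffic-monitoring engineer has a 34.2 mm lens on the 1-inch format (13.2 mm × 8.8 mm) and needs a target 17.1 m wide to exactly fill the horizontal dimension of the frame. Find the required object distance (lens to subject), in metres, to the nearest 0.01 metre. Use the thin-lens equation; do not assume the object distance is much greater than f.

44.34 m

W: 17.1 m = 17100 mm.
Magnification m = w/W = dᵢ/dₒ; combined with 1/f = 1/dₒ + 1/dᵢ this gives dₒ = f·(1 + W/w).
dₒ = 34.2 mm × (1 + 17100/13.2) = 34.2 × 1296.4545 ≈ 44338.745 mm = 44.3387 m.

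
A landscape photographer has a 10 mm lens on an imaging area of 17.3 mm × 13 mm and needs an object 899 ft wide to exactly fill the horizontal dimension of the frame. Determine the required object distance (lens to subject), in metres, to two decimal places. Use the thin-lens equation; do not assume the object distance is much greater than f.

158.40 m

W: 899 ft × 304.8 mm/ft = 274015.19 mm.
Magnification m = w/W = dᵢ/dₒ; combined with 1/f = 1/dₒ + 1/dᵢ this gives dₒ = f·(1 + W/w).
dₒ = 10 mm × (1 + 274015/17.3) = 10 × 15840.0284 ≈ 158400.284 mm = 158.4 m.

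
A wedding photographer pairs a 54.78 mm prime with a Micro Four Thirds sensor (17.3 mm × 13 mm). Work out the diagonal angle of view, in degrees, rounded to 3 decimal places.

22.346°

Sensor diagonal = √(17.3² + 13²) = √468.2900 ≈ 21.6400 mm.
Angle of view α = 2·arctan(d/2f) with d = 21.6400 mm and f = 54.78 mm.
d/2f = 0.19752; arctan(0.19752) ≈ 11.1731°, so α ≈ 22.3462°.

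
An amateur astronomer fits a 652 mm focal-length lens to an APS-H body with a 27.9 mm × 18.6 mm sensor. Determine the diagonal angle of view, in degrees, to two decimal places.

Sensor diagonal = √(27.9² + 18.6²) = √1124.3700 ≈ 33.5316 mm.
Angle of view α = 2·arctan(d/2f) with d = 33.5316 mm and f = 652 mm.
d/2f = 0.02571; arctan(0.02571) ≈ 1.4730°, so α ≈ 2.9460°.

2.95°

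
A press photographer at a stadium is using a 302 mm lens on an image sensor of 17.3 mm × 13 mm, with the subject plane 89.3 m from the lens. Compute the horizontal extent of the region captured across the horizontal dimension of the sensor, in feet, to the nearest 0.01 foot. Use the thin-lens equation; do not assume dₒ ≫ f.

dₒ: 89.3 m = 89300 mm.
Similar triangles through the lens centre give W/dₒ = w/dᵢ; with 1/f = 1/dₒ + 1/dᵢ this gives W = w·(dₒ − f)/f.
W = 17.3 mm × (89300 − 302) / 302 = 17.3 × 294.6954 ≈ 5098.230 mm = 5098.230/304.8 ft = 16.7265 ft.

16.73 ft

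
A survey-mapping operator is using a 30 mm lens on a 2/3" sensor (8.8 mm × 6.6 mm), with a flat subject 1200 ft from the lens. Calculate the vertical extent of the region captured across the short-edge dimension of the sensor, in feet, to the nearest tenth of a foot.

264.0 ft

dₒ: 1200 ft × 304.8 mm/ft = 365759.99 mm.
Similar triangles through the lens centre give W/dₒ = h/dᵢ; with 1/f = 1/dₒ + 1/dᵢ this gives W = h·(dₒ − f)/f.
W = 6.6 mm × (365760 − 30) / 30 = 6.6 × 12190.9996 ≈ 80460.597 mm = 80460.597/304.8 ft = 263.978 ft.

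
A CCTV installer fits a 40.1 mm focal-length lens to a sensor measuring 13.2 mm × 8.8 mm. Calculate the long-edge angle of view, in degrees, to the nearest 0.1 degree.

18.7°

Angle of view α = 2·arctan(w/2f) with w = 13.2 mm and f = 40.1 mm.
w/2f = 0.16459; arctan(0.16459) ≈ 9.3464°, so α ≈ 18.6929°.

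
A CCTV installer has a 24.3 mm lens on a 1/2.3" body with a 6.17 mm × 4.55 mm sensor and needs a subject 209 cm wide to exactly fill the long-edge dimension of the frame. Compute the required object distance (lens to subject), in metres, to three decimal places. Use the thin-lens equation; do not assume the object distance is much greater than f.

8.256 m

W: 209 cm = 2090 mm.
Magnification m = w/W = dᵢ/dₒ; combined with 1/f = 1/dₒ + 1/dᵢ this gives dₒ = f·(1 + W/w).
dₒ = 24.3 mm × (1 + 2090/6.17) = 24.3 × 339.7358 ≈ 8255.580 mm = 8.25558 m.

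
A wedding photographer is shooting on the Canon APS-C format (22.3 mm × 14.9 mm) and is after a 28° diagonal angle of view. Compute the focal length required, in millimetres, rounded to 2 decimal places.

53.78 mm

Sensor diagonal = √(22.3² + 14.9²) = √719.3000 ≈ 26.8198 mm.
From α = 2·arctan(d/2f) we get f = d / (2·tan(α/2)).
With d = 26.8198 mm and α/2 = 14°, tan(α/2) ≈ 0.24933, so f ≈ 26.8198 / 0.49866 ≈ 53.7841 mm.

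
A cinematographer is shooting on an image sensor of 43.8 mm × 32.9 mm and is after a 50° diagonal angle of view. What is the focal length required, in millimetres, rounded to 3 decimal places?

Sensor diagonal = √(43.8² + 32.9²) = √3000.8500 ≈ 54.7800 mm.
From α = 2·arctan(d/2f) we get f = d / (2·tan(α/2)).
With d = 54.7800 mm and α/2 = 25°, tan(α/2) ≈ 0.46631, so f ≈ 54.7800 / 0.93262 ≈ 58.7381 mm.

58.738 mm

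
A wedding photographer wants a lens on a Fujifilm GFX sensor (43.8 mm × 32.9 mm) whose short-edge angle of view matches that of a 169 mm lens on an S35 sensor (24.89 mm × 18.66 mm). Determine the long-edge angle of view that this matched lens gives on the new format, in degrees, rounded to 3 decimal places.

Equal short-edge AOV ⇒ f₂ = f₁ · 32.9/18.66 = 169 × 1.76313 ≈ 297.9689 mm.
Long-edge AOV on the new format = 2·arctan(43.8 / (2 × 297.9689)) = 2·arctan(0.07350) ≈ 8.4071°.

8.407°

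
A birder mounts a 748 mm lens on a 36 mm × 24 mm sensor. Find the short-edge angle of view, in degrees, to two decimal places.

1.84°

Angle of view α = 2·arctan(h/2f) with h = 24 mm and f = 748 mm.
h/2f = 0.01604; arctan(0.01604) ≈ 0.9191°, so α ≈ 1.8382°.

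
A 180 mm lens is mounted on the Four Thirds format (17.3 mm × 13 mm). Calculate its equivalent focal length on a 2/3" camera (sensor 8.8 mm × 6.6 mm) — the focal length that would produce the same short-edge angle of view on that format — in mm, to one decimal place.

91.4 mm

Equal angle of view means equal height/f ratio, so f₂ = f₁ · (height₂/height₁) = 180 × 6.6/13.
f₂ = 180 × 0.50769 ≈ 91.385 mm.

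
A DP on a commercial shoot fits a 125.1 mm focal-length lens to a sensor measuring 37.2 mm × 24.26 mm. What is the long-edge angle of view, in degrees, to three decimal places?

Angle of view α = 2·arctan(w/2f) with w = 37.2 mm and f = 125.1 mm.
w/2f = 0.14868; arctan(0.14868) ≈ 8.4568°, so α ≈ 16.9137°.

16.914°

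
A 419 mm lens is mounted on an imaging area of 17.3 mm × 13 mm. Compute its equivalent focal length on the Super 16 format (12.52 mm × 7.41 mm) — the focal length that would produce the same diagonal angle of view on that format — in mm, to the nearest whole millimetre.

282 mm

Sensor diagonal = √(17.3² + 13²) = √468.2900 ≈ 21.6400 mm.
Sensor diagonal = √(12.52² + 7.41²) = √211.6585 ≈ 14.5485 mm.
Equal angle of view means equal diagonal/f ratio, so f₂ = f₁ · (diagonal₂/diagonal₁) = 419 × 14.5485/21.6400.
f₂ = 419 × 0.67230 ≈ 281.692 mm.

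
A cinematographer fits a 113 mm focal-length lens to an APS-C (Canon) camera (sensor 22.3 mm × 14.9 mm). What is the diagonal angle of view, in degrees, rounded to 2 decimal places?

Sensor diagonal = √(22.3² + 14.9²) = √719.3000 ≈ 26.8198 mm.
Angle of view α = 2·arctan(d/2f) with d = 26.8198 mm and f = 113 mm.
d/2f = 0.11867; arctan(0.11867) ≈ 6.7677°, so α ≈ 13.5355°.

13.54°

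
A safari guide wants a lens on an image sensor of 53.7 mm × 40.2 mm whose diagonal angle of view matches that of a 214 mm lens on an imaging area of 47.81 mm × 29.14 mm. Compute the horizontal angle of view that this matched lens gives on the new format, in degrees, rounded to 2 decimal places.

11.96°

Sensor diagonal = √(47.81² + 29.14²) = √3134.9357 ≈ 55.9905 mm.
Sensor diagonal = √(53.7² + 40.2²) = √4499.7300 ≈ 67.0800 mm.
Equal diagonal AOV ⇒ f₂ = f₁ · 67.0800/55.9905 = 214 × 1.19806 ≈ 256.3850 mm.
Horizontal AOV on the new format = 2·arctan(53.7 / (2 × 256.3850)) = 2·arctan(0.10473) ≈ 11.9570°.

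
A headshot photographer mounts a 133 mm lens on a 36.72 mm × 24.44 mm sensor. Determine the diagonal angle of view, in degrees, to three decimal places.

Sensor diagonal = √(36.72² + 24.44²) = √1945.6720 ≈ 44.1098 mm.
Angle of view α = 2·arctan(d/2f) with d = 44.1098 mm and f = 133 mm.
d/2f = 0.16583; arctan(0.16583) ≈ 9.4155°, so α ≈ 18.8309°.

18.831°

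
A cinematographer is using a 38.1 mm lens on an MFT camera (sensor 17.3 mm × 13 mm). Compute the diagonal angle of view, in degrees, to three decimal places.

31.708°

Sensor diagonal = √(17.3² + 13²) = √468.2900 ≈ 21.6400 mm.
Angle of view α = 2·arctan(d/2f) with d = 21.6400 mm and f = 38.1 mm.
d/2f = 0.28399; arctan(0.28399) ≈ 15.8540°, so α ≈ 31.7080°.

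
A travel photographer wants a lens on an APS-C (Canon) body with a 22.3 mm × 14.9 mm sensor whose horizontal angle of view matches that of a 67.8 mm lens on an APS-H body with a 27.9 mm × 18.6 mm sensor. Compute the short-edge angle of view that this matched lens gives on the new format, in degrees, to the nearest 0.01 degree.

15.66°

Equal horizontal AOV ⇒ f₂ = f₁ · 22.3/27.9 = 67.8 × 0.79928 ≈ 54.1914 mm.
Short-edge AOV on the new format = 2·arctan(14.9 / (2 × 54.1914)) = 2·arctan(0.13748) ≈ 15.6554°.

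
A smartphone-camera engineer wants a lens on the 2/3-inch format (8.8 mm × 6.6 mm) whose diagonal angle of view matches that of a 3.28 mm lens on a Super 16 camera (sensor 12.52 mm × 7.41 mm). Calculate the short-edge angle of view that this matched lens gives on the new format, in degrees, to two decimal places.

Sensor diagonal = √(12.52² + 7.41²) = √211.6585 ≈ 14.5485 mm.
Sensor diagonal = √(8.8² + 6.6²) = √121.0000 ≈ 11.0000 mm.
Equal diagonal AOV ⇒ f₂ = f₁ · 11.0000/14.5485 = 3.28 × 0.75609 ≈ 2.4800 mm.
Short-edge AOV on the new format = 2·arctan(6.6 / (2 × 2.4800)) = 2·arctan(1.33065) ≈ 106.1495°.

106.15°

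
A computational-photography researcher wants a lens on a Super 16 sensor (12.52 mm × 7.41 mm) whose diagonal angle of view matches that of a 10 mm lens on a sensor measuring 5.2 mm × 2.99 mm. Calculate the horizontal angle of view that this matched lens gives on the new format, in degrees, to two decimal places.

28.94°

Sensor diagonal = √(5.2² + 2.99²) = √35.9801 ≈ 5.9983 mm.
Sensor diagonal = √(12.52² + 7.41²) = √211.6585 ≈ 14.5485 mm.
Equal diagonal AOV ⇒ f₂ = f₁ · 14.5485/5.9983 = 10 × 2.42542 ≈ 24.2542 mm.
Horizontal AOV on the new format = 2·arctan(12.52 / (2 × 24.2542)) = 2·arctan(0.25810) ≈ 28.9444°.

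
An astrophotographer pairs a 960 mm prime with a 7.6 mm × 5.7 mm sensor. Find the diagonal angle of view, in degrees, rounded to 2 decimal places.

Sensor diagonal = √(7.6² + 5.7²) = √90.2500 ≈ 9.5000 mm.
Angle of view α = 2·arctan(d/2f) with d = 9.5000 mm and f = 960 mm.
d/2f = 0.00495; arctan(0.00495) ≈ 0.2835°, so α ≈ 0.5670°.

0.57°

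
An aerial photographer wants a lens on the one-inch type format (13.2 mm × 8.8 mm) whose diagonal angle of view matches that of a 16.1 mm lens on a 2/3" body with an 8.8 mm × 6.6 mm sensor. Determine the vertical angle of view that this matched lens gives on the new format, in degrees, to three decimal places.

Sensor diagonal = √(8.8² + 6.6²) = √121.0000 ≈ 11.0000 mm.
Sensor diagonal = √(13.2² + 8.8²) = √251.6800 ≈ 15.8644 mm.
Equal diagonal AOV ⇒ f₂ = f₁ · 15.8644/11.0000 = 16.1 × 1.44222 ≈ 23.2198 mm.
Vertical AOV on the new format = 2·arctan(8.8 / (2 × 23.2198)) = 2·arctan(0.18949) ≈ 21.4599°.

21.460°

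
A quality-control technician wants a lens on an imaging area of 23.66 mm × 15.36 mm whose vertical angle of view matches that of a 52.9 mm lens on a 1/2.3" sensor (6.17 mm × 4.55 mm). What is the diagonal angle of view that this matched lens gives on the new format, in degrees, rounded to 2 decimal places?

Equal vertical AOV ⇒ f₂ = f₁ · 15.36/4.55 = 52.9 × 3.37582 ≈ 178.5811 mm.
Sensor diagonal = √(23.66² + 15.36²) = √795.7252 ≈ 28.2086 mm.
Diagonal AOV on the new format = 2·arctan(28.2086 / (2 × 178.5811)) = 2·arctan(0.07898) ≈ 9.0317°.

9.03°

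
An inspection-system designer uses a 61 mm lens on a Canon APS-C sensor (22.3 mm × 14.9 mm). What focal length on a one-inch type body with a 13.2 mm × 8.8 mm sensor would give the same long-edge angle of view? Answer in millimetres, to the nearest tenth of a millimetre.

36.1 mm

Equal angle of view means equal width/f ratio, so f₂ = f₁ · (width₂/width₁) = 61 × 13.2/22.3.
f₂ = 61 × 0.59193 ≈ 36.108 mm.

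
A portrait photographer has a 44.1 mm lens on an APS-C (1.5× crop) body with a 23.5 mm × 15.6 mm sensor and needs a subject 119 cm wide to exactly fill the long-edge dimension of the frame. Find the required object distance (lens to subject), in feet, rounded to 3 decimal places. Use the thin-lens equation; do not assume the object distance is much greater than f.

7.471 ft

W: 119 cm = 1190 mm.
Magnification m = w/W = dᵢ/dₒ; combined with 1/f = 1/dₒ + 1/dᵢ this gives dₒ = f·(1 + W/w).
dₒ = 44.1 mm × (1 + 1190/23.5) = 44.1 × 51.6383 ≈ 2277.249 mm = 2277.249/304.8 ft = 7.47129 ft.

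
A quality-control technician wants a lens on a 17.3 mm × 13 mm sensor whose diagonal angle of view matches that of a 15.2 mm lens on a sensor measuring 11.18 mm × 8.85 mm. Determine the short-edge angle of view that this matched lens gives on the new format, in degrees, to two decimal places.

Sensor diagonal = √(11.18² + 8.85²) = √203.3149 ≈ 14.2589 mm.
Sensor diagonal = √(17.3² + 13²) = √468.2900 ≈ 21.6400 mm.
Equal diagonal AOV ⇒ f₂ = f₁ · 21.6400/14.2589 = 15.2 × 1.51765 ≈ 23.0683 mm.
Short-edge AOV on the new format = 2·arctan(13 / (2 × 23.0683)) = 2·arctan(0.28177) ≈ 31.4726°.

31.47°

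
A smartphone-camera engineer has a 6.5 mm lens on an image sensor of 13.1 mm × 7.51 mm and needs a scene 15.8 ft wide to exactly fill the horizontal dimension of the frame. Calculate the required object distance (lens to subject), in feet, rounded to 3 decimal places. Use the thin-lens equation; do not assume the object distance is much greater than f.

7.861 ft

W: 15.8 ft × 304.8 mm/ft = 4815.84 mm.
Magnification m = w/W = dᵢ/dₒ; combined with 1/f = 1/dₒ + 1/dᵢ this gives dₒ = f·(1 + W/w).
dₒ = 6.5 mm × (1 + 4815.84/13.1) = 6.5 × 368.6214 ≈ 2396.039 mm = 2396.039/304.8 ft = 7.86102 ft.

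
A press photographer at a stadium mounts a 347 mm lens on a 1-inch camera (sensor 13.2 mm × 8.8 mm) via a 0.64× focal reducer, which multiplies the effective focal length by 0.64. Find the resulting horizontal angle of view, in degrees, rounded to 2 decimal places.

Effective focal length f = 347 × 0.64 = 222.08 mm.
α = 2·arctan(13.2 / (2 × 222.08)) = 2·arctan(0.02972) ≈ 3.4045°.

3.40°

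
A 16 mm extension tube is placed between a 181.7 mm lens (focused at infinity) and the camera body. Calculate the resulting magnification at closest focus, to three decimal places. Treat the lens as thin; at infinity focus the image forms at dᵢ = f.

The tube moves the image plane from f to f + e, so dᵢ = 181.7 + 16 = 197.7 mm. Focus is achieved when 1/f = 1/dₒ + 1/dᵢ, giving dₒ = 1/(1/f − 1/(f+e)).
Magnification m = dᵢ/dₒ = (f+e)·(1/f − 1/(f+e)) = e/f = 16/181.7 ≈ 0.0881.

0.088×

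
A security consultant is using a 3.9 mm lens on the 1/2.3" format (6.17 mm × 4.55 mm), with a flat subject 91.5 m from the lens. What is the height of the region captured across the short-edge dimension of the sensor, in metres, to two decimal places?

dₒ: 91.5 m = 91500 mm.
Similar triangles through the lens centre give W/dₒ = h/dᵢ; with 1/f = 1/dₒ + 1/dᵢ this gives W = h·(dₒ − f)/f.
W = 4.55 mm × (91500 − 3.9) / 3.9 = 4.55 × 23460.5385 ≈ 106745.450 mm = 106.745 m.

106.75 m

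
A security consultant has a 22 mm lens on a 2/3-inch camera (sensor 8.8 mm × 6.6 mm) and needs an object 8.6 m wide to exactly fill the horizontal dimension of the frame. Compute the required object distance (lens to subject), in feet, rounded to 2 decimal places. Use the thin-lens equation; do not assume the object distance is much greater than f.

70.61 ft

W: 8.6 m = 8600 mm.
Magnification m = w/W = dᵢ/dₒ; combined with 1/f = 1/dₒ + 1/dᵢ this gives dₒ = f·(1 + W/w).
dₒ = 22 mm × (1 + 8600/8.8) = 22 × 978.2727 ≈ 21522.000 mm = 21522.000/304.8 ft = 70.6102 ft.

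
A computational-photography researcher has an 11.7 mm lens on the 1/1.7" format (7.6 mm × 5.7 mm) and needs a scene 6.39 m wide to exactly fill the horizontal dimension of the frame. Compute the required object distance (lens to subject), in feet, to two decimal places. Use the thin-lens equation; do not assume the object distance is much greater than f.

W: 6.39 m = 6390 mm.
Magnification m = w/W = dᵢ/dₒ; combined with 1/f = 1/dₒ + 1/dᵢ this gives dₒ = f·(1 + W/w).
dₒ = 11.7 mm × (1 + 6390/7.6) = 11.7 × 841.7895 ≈ 9848.937 mm = 9848.937/304.8 ft = 32.3128 ft.

32.31 ft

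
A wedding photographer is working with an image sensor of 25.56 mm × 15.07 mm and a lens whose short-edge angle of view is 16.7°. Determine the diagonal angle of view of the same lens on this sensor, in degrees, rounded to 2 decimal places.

32.24°

From the short-edge AOV: f = 15.07 / (2·tan(8.35°)) = 15.07 / 0.29355 ≈ 51.3369 mm.
Sensor diagonal = √(25.56² + 15.07²) = √880.4185 ≈ 29.6718 mm.
Diagonal AOV = 2·arctan(29.6718 / (2 × 51.3369)) = 2·arctan(0.28899) ≈ 32.2377°.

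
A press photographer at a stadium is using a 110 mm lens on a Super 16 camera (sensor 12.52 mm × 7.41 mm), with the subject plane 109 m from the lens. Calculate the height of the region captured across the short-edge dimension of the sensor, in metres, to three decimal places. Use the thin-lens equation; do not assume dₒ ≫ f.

dₒ: 109 m = 109000 mm.
Similar triangles through the lens centre give W/dₒ = h/dᵢ; with 1/f = 1/dₒ + 1/dᵢ this gives W = h·(dₒ − f)/f.
W = 7.41 mm × (109000 − 110) / 110 = 7.41 × 989.9091 ≈ 7335.226 mm = 7.33523 m.

7.335 m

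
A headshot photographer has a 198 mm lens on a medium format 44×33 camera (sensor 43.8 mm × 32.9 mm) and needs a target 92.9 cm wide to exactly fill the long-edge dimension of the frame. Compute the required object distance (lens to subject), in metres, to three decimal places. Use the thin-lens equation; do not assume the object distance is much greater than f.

4.398 m

W: 92.9 cm = 929 mm.
Magnification m = w/W = dᵢ/dₒ; combined with 1/f = 1/dₒ + 1/dᵢ this gives dₒ = f·(1 + W/w).
dₒ = 198 mm × (1 + 929/43.8) = 198 × 22.2100 ≈ 4397.589 mm = 4.39759 m.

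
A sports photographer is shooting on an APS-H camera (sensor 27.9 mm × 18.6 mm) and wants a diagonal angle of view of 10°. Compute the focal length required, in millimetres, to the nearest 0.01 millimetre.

191.63 mm

Sensor diagonal = √(27.9² + 18.6²) = √1124.3700 ≈ 33.5316 mm.
From α = 2·arctan(d/2f) we get f = d / (2·tan(α/2)).
With d = 33.5316 mm and α/2 = 5°, tan(α/2) ≈ 0.08749, so f ≈ 33.5316 / 0.17498 ≈ 191.6341 mm.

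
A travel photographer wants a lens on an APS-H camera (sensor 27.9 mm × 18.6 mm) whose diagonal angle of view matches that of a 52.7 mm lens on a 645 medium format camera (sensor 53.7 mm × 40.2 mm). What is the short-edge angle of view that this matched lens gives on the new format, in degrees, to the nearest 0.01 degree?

38.89°

Sensor diagonal = √(53.7² + 40.2²) = √4499.7300 ≈ 67.0800 mm.
Sensor diagonal = √(27.9² + 18.6²) = √1124.3700 ≈ 33.5316 mm.
Equal diagonal AOV ⇒ f₂ = f₁ · 33.5316/67.0800 = 52.7 × 0.49987 ≈ 26.3434 mm.
Short-edge AOV on the new format = 2·arctan(18.6 / (2 × 26.3434)) = 2·arctan(0.35303) ≈ 38.8891°.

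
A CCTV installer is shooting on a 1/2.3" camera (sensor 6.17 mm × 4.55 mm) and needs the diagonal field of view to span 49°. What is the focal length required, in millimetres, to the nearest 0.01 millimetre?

8.41 mm

Sensor diagonal = √(6.17² + 4.55²) = √58.7714 ≈ 7.6663 mm.
From α = 2·arctan(d/2f) we get f = d / (2·tan(α/2)).
With d = 7.6663 mm and α/2 = 24.5°, tan(α/2) ≈ 0.45573, so f ≈ 7.6663 / 0.91145 ≈ 8.4110 mm.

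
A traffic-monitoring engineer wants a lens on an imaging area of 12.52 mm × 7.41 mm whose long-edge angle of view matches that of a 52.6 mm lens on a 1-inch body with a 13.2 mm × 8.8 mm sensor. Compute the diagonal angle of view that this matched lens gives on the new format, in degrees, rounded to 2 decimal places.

16.59°

Equal long-edge AOV ⇒ f₂ = f₁ · 12.52/13.2 = 52.6 × 0.94848 ≈ 49.8903 mm.
Sensor diagonal = √(12.52² + 7.41²) = √211.6585 ≈ 14.5485 mm.
Diagonal AOV on the new format = 2·arctan(14.5485 / (2 × 49.8903)) = 2·arctan(0.14580) ≈ 16.5911°.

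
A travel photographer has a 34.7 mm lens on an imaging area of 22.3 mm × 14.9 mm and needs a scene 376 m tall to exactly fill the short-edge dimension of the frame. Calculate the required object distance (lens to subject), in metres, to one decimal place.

875.7 m

W: 376 m = 376000 mm.
Magnification m = h/W = dᵢ/dₒ; combined with 1/f = 1/dₒ + 1/dᵢ this gives dₒ = f·(1 + W/h).
dₒ = 34.7 mm × (1 + 376000/14.9) = 34.7 × 25235.8993 ≈ 875685.707 mm = 875.686 m.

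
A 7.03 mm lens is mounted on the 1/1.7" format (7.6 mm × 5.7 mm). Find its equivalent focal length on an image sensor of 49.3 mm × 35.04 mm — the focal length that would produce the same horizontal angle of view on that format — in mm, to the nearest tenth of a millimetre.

Equal angle of view means equal width/f ratio, so f₂ = f₁ · (width₂/width₁) = 7.03 × 49.3/7.6.
f₂ = 7.03 × 6.48684 ≈ 45.603 mm.

45.6 mm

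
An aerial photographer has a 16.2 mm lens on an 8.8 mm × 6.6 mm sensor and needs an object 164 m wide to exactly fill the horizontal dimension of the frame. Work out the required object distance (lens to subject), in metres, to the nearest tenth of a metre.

W: 164 m = 164000 mm.
Magnification m = w/W = dᵢ/dₒ; combined with 1/f = 1/dₒ + 1/dᵢ this gives dₒ = f·(1 + W/w).
dₒ = 16.2 mm × (1 + 164000/8.8) = 16.2 × 18637.3636 ≈ 301925.291 mm = 301.925 m.

301.9 m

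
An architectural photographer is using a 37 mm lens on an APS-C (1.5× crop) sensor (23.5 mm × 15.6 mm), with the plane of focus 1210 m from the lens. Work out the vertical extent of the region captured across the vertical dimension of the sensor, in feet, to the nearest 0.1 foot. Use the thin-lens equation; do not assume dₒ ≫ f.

1673.7 ft

dₒ: 1210 m = 1.21e+06 mm.
Similar triangles through the lens centre give W/dₒ = h/dᵢ; with 1/f = 1/dₒ + 1/dᵢ this gives W = h·(dₒ − f)/f.
W = 15.6 mm × (1.21e+06 − 37) / 37 = 15.6 × 32701.7027 ≈ 510146.562 mm = 510146.562/304.8 ft = 1673.71 ft.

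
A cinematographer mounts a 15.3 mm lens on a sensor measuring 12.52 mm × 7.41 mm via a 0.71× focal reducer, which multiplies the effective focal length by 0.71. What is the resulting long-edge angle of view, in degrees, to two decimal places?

Effective focal length f = 15.3 × 0.71 = 10.863 mm.
α = 2·arctan(12.52 / (2 × 10.863)) = 2·arctan(0.57627) ≈ 59.9069°.

59.91°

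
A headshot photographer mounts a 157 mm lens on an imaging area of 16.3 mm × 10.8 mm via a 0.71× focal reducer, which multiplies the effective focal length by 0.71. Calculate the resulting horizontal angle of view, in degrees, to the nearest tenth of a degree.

8.4°

Effective focal length f = 157 × 0.71 = 111.47 mm.
α = 2·arctan(16.3 / (2 × 111.47)) = 2·arctan(0.07311) ≈ 8.3633°.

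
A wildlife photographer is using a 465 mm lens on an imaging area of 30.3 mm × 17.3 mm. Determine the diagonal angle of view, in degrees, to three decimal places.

4.297°

Sensor diagonal = √(30.3² + 17.3²) = √1217.3800 ≈ 34.8910 mm.
Angle of view α = 2·arctan(d/2f) with d = 34.8910 mm and f = 465 mm.
d/2f = 0.03752; arctan(0.03752) ≈ 2.1486°, so α ≈ 4.2971°.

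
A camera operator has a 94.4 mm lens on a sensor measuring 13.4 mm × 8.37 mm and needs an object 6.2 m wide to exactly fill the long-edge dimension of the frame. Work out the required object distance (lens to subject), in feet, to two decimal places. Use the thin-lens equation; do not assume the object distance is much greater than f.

W: 6.2 m = 6200 mm.
Magnification m = w/W = dᵢ/dₒ; combined with 1/f = 1/dₒ + 1/dᵢ this gives dₒ = f·(1 + W/w).
dₒ = 94.4 mm × (1 + 6200/13.4) = 94.4 × 463.6866 ≈ 43772.012 mm = 43772.012/304.8 ft = 143.609 ft.

143.61 ft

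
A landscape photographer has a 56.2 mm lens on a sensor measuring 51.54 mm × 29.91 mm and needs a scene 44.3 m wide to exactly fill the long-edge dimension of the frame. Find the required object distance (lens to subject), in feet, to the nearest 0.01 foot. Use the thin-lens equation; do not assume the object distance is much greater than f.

W: 44.3 m = 44300 mm.
Magnification m = w/W = dᵢ/dₒ; combined with 1/f = 1/dₒ + 1/dᵢ this gives dₒ = f·(1 + W/w).
dₒ = 56.2 mm × (1 + 44300/51.54) = 56.2 × 860.5266 ≈ 48361.594 mm = 48361.594/304.8 ft = 158.667 ft.

158.67 ft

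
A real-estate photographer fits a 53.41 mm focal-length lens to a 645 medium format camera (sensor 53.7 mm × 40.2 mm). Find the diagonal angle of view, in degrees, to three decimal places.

Sensor diagonal = √(53.7² + 40.2²) = √4499.7300 ≈ 67.0800 mm.
Angle of view α = 2·arctan(d/2f) with d = 67.0800 mm and f = 53.41 mm.
d/2f = 0.62797; arctan(0.62797) ≈ 32.1277°, so α ≈ 64.2554°.

64.255°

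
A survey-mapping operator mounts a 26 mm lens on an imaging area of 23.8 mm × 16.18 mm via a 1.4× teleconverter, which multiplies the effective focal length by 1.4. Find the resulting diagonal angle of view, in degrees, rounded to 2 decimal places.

Effective focal length f = 26 × 1.4 = 36.4 mm.
Sensor diagonal = √(23.8² + 16.18²) = √828.2324 ≈ 28.7790 mm.
α = 2·arctan(28.779 / (2 × 36.4)) = 2·arctan(0.39532) ≈ 43.1394°.

43.14°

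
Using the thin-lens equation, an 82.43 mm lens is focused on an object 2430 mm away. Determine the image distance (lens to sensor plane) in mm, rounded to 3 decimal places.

1/dᵢ = 1/f − 1/dₒ = 1/82.43 − 1/2430 = 0.0117200 mm⁻¹.
dᵢ = 1/0.0117200 ≈ 85.3244 mm.

85.324 mm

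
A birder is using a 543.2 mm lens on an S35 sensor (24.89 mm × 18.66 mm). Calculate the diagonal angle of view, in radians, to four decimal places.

0.0573 rad

Sensor diagonal = √(24.89² + 18.66²) = √967.7077 ≈ 31.1080 mm.
Angle of view α = 2·arctan(d/2f) with d = 31.1080 mm and f = 543.2 mm.
d/2f = 0.02863; arctan(0.02863) ≈ 0.0286 rad, so α ≈ 0.0573 rad.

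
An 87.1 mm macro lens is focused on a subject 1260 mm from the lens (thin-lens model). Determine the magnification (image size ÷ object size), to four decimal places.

0.0743×

Thin lens: 1/f = 1/dₒ + 1/dᵢ → 1/dᵢ = 1/87.1 − 1/1260 = 0.0106874 mm⁻¹, so dᵢ ≈ 93.5681 mm.
Magnification m = dᵢ/dₒ = 93.5681/1260 ≈ 0.07426.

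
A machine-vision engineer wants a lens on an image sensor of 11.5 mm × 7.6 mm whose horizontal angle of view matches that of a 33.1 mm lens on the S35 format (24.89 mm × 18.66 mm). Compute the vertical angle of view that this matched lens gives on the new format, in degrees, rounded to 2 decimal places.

Equal horizontal AOV ⇒ f₂ = f₁ · 11.5/24.89 = 33.1 × 0.46203 ≈ 15.2933 mm.
Vertical AOV on the new format = 2·arctan(7.6 / (2 × 15.2933)) = 2·arctan(0.24847) ≈ 27.9080°.

27.91°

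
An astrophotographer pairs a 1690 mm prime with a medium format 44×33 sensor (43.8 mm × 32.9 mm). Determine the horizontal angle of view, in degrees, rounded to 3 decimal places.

Angle of view α = 2·arctan(w/2f) with w = 43.8 mm and f = 1690 mm.
w/2f = 0.01296; arctan(0.01296) ≈ 0.7424°, so α ≈ 1.4849°.

1.485°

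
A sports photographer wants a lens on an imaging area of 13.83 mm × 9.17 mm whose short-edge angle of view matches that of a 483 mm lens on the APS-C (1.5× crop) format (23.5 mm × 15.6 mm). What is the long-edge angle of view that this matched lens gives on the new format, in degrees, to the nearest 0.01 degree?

2.79°

Equal short-edge AOV ⇒ f₂ = f₁ · 9.17/15.6 = 483 × 0.58782 ≈ 283.9173 mm.
Long-edge AOV on the new format = 2·arctan(13.83 / (2 × 283.9173)) = 2·arctan(0.02436) ≈ 2.7904°.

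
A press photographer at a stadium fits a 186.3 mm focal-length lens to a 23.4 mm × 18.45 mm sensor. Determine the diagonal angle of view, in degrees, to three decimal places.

9.145°

Sensor diagonal = √(23.4² + 18.45²) = √887.9625 ≈ 29.7987 mm.
Angle of view α = 2·arctan(d/2f) with d = 29.7987 mm and f = 186.3 mm.
d/2f = 0.07998; arctan(0.07998) ≈ 4.5725°, so α ≈ 9.1450°.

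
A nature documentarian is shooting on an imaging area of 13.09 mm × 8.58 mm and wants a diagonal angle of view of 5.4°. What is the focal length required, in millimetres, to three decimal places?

165.943 mm

Sensor diagonal = √(13.09² + 8.58²) = √244.9645 ≈ 15.6513 mm.
From α = 2·arctan(d/2f) we get f = d / (2·tan(α/2)).
With d = 15.6513 mm and α/2 = 2.7°, tan(α/2) ≈ 0.04716, so f ≈ 15.6513 / 0.09432 ≈ 165.9430 mm.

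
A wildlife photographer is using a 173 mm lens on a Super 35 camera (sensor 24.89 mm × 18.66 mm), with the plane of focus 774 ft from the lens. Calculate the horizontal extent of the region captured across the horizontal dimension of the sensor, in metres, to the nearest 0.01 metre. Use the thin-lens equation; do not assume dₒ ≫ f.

33.92 m

dₒ: 774 ft × 304.8 mm/ft = 235915.19 mm.
Similar triangles through the lens centre give W/dₒ = w/dᵢ; with 1/f = 1/dₒ + 1/dᵢ this gives W = w·(dₒ − f)/f.
W = 24.89 mm × (235915 − 173) / 173 = 24.89 × 1362.6716 ≈ 33916.897 mm = 33.9169 m.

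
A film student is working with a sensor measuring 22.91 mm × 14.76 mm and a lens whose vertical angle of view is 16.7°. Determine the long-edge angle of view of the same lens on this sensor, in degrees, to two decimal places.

25.67°

From the vertical AOV: f = 14.76 / (2·tan(8.35°)) = 14.76 / 0.29355 ≈ 50.2808 mm.
Long-edge AOV = 2·arctan(22.91 / (2 × 50.2808)) = 2·arctan(0.22782) ≈ 25.6682°.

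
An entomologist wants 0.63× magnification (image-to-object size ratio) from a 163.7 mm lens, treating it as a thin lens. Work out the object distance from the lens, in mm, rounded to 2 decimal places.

With m = dᵢ/dₒ and 1/f = 1/dₒ + 1/dᵢ, substituting dᵢ = m·dₒ gives 1/f = (1 + 1/m)/dₒ, hence dₒ = f·(1 + 1/m).
dₒ = 163.7 × (1 + 1/0.63) = 163.7 × 2.58730 ≈ 423.541 mm.

423.54 mm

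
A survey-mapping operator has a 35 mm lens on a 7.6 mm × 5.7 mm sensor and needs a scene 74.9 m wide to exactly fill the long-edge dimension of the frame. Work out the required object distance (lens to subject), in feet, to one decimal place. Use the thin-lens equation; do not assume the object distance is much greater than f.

1131.8 ft

W: 74.9 m = 74900 mm.
Magnification m = w/W = dᵢ/dₒ; combined with 1/f = 1/dₒ + 1/dᵢ this gives dₒ = f·(1 + W/w).
dₒ = 35 mm × (1 + 74900/7.6) = 35 × 9856.2632 ≈ 344969.211 mm = 344969.211/304.8 ft = 1131.79 ft.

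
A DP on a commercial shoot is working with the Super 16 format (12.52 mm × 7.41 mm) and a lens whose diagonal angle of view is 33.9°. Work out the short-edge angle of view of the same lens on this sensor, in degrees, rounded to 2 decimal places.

Sensor diagonal = √(12.52² + 7.41²) = √211.6585 ≈ 14.5485 mm.
From the diagonal AOV: f = 14.5485 / (2·tan(16.95°)) = 14.5485 / 0.60955 ≈ 23.8675 mm.
Short-edge AOV = 2·arctan(7.41 / (2 × 23.8675)) = 2·arctan(0.15523) ≈ 17.6475°.

17.65°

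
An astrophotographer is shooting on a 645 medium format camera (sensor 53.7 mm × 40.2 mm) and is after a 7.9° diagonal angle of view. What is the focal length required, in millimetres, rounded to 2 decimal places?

485.74 mm

Sensor diagonal = √(53.7² + 40.2²) = √4499.7300 ≈ 67.0800 mm.
From α = 2·arctan(d/2f) we get f = d / (2·tan(α/2)).
With d = 67.0800 mm and α/2 = 3.95°, tan(α/2) ≈ 0.06905, so f ≈ 67.0800 / 0.13810 ≈ 485.7356 mm.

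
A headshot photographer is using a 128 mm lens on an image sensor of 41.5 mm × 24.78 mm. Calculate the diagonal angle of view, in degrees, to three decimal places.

Sensor diagonal = √(41.5² + 24.78²) = √2336.2984 ≈ 48.3353 mm.
Angle of view α = 2·arctan(d/2f) with d = 48.3353 mm and f = 128 mm.
d/2f = 0.18881; arctan(0.18881) ≈ 10.6921°, so α ≈ 21.3843°.

21.384°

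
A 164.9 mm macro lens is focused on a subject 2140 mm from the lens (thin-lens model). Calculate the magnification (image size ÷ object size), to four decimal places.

0.0835×

Thin lens: 1/f = 1/dₒ + 1/dᵢ → 1/dᵢ = 1/164.9 − 1/2140 = 0.0055970 mm⁻¹, so dᵢ ≈ 178.6674 mm.
Magnification m = dᵢ/dₒ = 178.6674/2140 ≈ 0.08349.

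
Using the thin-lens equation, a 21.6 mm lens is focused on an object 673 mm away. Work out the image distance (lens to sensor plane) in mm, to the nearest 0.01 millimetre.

1/dᵢ = 1/f − 1/dₒ = 1/21.6 − 1/673 = 0.0448104 mm⁻¹.
dᵢ = 1/0.0448104 ≈ 22.3162 mm.

22.32 mm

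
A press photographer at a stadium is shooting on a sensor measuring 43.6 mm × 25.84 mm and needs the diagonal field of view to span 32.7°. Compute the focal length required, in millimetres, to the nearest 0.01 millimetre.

86.38 mm

Sensor diagonal = √(43.6² + 25.84²) = √2568.6656 ≈ 50.6820 mm.
From α = 2·arctan(d/2f) we get f = d / (2·tan(α/2)).
With d = 50.6820 mm and α/2 = 16.35°, tan(α/2) ≈ 0.29337, so f ≈ 50.6820 / 0.58674 ≈ 86.3796 mm.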